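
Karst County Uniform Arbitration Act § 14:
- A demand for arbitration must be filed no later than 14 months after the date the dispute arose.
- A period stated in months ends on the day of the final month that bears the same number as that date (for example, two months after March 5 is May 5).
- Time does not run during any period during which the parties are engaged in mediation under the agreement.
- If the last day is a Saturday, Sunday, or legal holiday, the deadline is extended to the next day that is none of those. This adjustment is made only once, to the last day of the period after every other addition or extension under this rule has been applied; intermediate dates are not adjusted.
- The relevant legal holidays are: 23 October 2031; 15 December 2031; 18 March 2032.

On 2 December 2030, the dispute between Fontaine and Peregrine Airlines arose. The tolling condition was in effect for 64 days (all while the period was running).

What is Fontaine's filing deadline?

14 months after 2 December 2030 is February 2, 2032.
Tolling adds 64 days: February 2, 2032 + 64 days = April 6, 2032.
April 6, 2032 is a Tuesday and not a legal holiday, so no extension applies.

April 6, 2032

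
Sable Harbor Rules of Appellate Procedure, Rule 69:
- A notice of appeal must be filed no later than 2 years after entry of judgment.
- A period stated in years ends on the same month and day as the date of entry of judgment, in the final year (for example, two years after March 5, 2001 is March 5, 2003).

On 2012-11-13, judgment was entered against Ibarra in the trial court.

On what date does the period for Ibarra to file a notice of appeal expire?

2 years after 2012-11-13 is November 13, 2014.

November 13, 2014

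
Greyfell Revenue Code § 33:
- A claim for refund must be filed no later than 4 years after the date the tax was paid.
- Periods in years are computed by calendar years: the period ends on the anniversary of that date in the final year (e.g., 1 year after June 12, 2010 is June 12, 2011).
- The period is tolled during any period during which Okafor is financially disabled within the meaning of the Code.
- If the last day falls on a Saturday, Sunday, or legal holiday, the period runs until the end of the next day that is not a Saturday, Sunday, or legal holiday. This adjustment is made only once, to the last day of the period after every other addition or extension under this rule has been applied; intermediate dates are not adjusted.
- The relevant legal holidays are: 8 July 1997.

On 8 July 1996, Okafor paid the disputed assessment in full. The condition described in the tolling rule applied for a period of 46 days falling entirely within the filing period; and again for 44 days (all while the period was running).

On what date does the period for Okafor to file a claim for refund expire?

4 years after 8 July 1996 is July 8, 2000.
Tolling adds 46 days: July 8, 2000 + 46 days = August 23, 2000.
Tolling adds 44 days: August 23, 2000 + 44 days = October 6, 2000.
October 6, 2000 is a Friday and not a legal holiday, so no extension applies.

October 6, 2000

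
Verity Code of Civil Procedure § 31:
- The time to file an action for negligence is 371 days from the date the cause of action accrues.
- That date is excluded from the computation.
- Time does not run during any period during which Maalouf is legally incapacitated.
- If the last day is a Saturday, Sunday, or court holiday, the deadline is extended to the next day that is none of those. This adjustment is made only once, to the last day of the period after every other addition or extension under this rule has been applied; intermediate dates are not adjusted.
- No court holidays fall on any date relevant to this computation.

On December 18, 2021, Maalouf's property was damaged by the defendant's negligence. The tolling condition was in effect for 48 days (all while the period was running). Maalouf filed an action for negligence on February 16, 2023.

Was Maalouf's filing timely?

No

371 days after December 18, 2021 is December 24, 2022.
Tolling adds 48 days: December 24, 2022 + 48 days = February 10, 2023.
February 10, 2023 is a Friday and not a court holiday, so no extension applies.
The deadline is February 10, 2023; the filing on February 16, 2023 is after that date.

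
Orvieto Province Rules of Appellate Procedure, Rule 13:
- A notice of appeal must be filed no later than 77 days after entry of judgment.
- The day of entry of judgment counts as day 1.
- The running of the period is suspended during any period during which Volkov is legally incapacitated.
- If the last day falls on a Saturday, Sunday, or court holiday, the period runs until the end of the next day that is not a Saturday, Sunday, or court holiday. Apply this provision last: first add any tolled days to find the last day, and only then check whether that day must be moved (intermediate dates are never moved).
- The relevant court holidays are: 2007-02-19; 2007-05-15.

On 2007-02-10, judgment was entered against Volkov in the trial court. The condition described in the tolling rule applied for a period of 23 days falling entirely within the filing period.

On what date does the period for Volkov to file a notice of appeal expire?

May 21, 2007

Counting 2007-02-10 as day 1, day 77 is April 27, 2007.
Tolling adds 23 days: April 27, 2007 + 23 days = May 20, 2007.
May 20, 2007 is Sunday. The next qualifying day is May 21, 2007.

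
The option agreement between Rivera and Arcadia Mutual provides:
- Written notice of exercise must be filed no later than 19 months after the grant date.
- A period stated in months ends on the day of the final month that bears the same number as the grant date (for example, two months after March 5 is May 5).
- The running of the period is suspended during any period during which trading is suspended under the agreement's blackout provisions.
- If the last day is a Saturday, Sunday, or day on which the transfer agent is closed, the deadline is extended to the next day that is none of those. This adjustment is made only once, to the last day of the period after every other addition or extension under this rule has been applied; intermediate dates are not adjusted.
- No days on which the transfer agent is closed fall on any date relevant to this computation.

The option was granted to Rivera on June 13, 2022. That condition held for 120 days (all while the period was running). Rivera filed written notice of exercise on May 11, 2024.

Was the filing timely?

Yes

19 months after June 13, 2022 is January 13, 2024.
Tolling adds 120 days: January 13, 2024 + 120 days = May 12, 2024.
May 12, 2024 is Sunday. The next qualifying day is May 13, 2024.
The deadline is May 13, 2024; the filing on May 11, 2024 is on or before that date.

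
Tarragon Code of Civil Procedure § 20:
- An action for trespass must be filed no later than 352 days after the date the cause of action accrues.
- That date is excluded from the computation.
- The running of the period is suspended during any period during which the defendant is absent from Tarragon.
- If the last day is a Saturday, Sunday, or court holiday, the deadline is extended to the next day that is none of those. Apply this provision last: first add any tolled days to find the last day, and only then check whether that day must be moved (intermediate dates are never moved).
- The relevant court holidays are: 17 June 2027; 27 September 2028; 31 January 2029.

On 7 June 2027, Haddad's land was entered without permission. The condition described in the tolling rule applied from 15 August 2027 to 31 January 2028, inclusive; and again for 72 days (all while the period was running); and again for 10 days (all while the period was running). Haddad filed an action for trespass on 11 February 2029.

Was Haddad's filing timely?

No

352 days after 7 June 2027 is May 24, 2028.
From August 15, 2027 through January 31, 2028 inclusive is 170 days; tolling adds 170 days: May 24, 2028 + 170 days = November 10, 2028.
Tolling adds 72 days: November 10, 2028 + 72 days = January 21, 2029.
Tolling adds 10 days: January 21, 2029 + 10 days = January 31, 2029.
January 31, 2029 is a listed holiday. The next qualifying day is February 1, 2029.
The deadline is February 1, 2029; the filing on February 11, 2029 is after that date.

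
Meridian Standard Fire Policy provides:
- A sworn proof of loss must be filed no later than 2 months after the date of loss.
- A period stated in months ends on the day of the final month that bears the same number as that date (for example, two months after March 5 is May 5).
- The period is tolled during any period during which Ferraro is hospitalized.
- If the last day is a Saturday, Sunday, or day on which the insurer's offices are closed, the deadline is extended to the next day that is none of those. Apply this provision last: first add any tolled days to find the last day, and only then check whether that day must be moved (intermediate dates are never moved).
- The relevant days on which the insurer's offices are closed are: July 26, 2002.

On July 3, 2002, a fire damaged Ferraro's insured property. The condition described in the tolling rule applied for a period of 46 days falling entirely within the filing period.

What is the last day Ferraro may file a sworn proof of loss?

2 months after July 3, 2002 is September 3, 2002.
Tolling adds 46 days: September 3, 2002 + 46 days = October 19, 2002.
October 19, 2002 is Saturday; October 20, 2002 is Sunday. The next qualifying day is October 21, 2002.

October 21, 2002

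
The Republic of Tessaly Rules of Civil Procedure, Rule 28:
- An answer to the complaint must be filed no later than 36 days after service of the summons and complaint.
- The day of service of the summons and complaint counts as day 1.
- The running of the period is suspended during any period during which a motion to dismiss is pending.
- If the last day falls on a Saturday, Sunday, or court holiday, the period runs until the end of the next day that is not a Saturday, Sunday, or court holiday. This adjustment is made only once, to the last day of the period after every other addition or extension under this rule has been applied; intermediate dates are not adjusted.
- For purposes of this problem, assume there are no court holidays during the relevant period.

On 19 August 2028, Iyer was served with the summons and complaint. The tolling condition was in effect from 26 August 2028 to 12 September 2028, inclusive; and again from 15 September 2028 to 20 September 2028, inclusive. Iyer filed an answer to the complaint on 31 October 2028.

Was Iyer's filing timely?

Counting 19 August 2028 as day 1, day 36 is September 23, 2028.
From August 26, 2028 through September 12, 2028 inclusive is 18 days; tolling adds 18 days: September 23, 2028 + 18 days = October 11, 2028.
From September 15, 2028 through September 20, 2028 inclusive is 6 days; tolling adds 6 days: October 11, 2028 + 6 days = October 17, 2028.
October 17, 2028 is a Tuesday and not a court holiday, so no extension applies.
The deadline is October 17, 2028; the filing on October 31, 2028 is after that date.

No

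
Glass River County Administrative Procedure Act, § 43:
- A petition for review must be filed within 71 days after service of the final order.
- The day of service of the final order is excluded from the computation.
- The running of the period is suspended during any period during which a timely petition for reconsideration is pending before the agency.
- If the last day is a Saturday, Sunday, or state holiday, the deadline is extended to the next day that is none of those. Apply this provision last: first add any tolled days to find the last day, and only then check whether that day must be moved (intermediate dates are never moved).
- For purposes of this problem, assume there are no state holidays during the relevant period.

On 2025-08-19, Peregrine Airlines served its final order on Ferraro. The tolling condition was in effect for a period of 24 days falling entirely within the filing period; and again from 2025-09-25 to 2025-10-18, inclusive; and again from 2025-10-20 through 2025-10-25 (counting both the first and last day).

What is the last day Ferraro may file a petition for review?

December 22, 2025

71 days after 2025-08-19 is October 29, 2025.
Tolling adds 24 days: October 29, 2025 + 24 days = November 22, 2025.
From September 25, 2025 through October 18, 2025 inclusive is 24 days; tolling adds 24 days: November 22, 2025 + 24 days = December 16, 2025.
From October 20, 2025 through October 25, 2025 inclusive is 6 days; tolling adds 6 days: December 16, 2025 + 6 days = December 22, 2025.
December 22, 2025 is a Monday and not a state holiday, so no extension applies.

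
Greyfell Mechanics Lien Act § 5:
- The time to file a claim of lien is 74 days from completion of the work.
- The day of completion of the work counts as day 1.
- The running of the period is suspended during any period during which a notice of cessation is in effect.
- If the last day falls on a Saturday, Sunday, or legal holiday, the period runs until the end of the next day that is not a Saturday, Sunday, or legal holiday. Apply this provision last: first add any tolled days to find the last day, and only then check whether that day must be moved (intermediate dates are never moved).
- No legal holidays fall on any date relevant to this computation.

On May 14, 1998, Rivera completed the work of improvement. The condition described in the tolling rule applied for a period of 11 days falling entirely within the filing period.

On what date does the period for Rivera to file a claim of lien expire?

Counting May 14, 1998 as day 1, day 74 is July 26, 1998.
Tolling adds 11 days: July 26, 1998 + 11 days = August 6, 1998.
August 6, 1998 is a Thursday and not a legal holiday, so no extension applies.

August 6, 1998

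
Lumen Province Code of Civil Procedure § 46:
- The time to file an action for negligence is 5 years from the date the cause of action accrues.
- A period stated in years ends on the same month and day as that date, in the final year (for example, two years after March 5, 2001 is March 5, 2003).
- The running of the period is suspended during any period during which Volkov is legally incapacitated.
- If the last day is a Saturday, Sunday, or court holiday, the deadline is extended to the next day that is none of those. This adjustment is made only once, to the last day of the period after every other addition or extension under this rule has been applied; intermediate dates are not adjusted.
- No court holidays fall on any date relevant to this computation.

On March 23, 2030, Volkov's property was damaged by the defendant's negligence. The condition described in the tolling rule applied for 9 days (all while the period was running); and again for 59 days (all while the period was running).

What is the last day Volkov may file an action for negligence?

May 30, 2035

5 years after March 23, 2030 is March 23, 2035.
Tolling adds 9 days: March 23, 2035 + 9 days = April 1, 2035.
Tolling adds 59 days: April 1, 2035 + 59 days = May 30, 2035.
May 30, 2035 is a Wednesday and not a court holiday, so no extension applies.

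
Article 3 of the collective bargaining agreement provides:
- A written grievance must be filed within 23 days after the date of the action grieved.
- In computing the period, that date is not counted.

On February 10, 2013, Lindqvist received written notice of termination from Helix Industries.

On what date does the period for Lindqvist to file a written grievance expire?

23 days after February 10, 2013 is March 5, 2013.

March 5, 2013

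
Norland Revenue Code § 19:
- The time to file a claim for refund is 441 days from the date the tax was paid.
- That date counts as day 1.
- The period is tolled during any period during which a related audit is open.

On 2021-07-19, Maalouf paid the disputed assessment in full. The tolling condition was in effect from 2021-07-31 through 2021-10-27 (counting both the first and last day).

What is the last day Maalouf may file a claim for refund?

December 30, 2022

Counting 2021-07-19 as day 1, day 441 is October 2, 2022.
From July 31, 2021 through October 27, 2021 inclusive is 89 days; tolling adds 89 days: October 2, 2022 + 89 days = December 30, 2022.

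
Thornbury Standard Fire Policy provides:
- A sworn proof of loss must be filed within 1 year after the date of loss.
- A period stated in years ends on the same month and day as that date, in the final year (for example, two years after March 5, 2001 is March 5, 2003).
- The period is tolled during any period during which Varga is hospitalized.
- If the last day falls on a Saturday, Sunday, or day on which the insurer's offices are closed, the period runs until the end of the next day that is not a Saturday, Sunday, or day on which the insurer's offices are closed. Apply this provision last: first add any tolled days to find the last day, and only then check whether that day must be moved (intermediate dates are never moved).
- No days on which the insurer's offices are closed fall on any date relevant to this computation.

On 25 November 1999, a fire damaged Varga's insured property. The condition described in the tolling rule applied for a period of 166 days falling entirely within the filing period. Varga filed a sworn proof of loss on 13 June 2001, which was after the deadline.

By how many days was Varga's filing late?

34 days

1 year after 25 November 1999 is November 25, 2000.
Tolling adds 166 days: November 25, 2000 + 166 days = May 10, 2001.
May 10, 2001 is a Thursday and not a day on which the insurer's offices are closed, so no extension applies.
The deadline is May 10, 2001; from May 10, 2001 to June 13, 2001 is 34 days.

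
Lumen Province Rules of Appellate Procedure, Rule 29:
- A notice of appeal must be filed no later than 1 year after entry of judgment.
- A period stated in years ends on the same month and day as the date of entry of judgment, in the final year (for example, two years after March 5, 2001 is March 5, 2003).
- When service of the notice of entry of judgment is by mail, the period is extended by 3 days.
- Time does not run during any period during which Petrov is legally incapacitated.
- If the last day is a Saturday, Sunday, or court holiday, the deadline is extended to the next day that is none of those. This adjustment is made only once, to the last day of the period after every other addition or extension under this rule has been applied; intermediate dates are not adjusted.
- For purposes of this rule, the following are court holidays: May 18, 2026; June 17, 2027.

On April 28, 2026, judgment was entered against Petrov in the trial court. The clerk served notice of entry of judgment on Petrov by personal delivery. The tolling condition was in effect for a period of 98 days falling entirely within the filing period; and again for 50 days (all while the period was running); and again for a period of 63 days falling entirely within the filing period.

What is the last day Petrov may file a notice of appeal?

November 25, 2027

1 year after April 28, 2026 is April 28, 2027.
Service was not by mail, so no mail extension applies.
Tolling adds 98 days: April 28, 2027 + 98 days = August 4, 2027.
Tolling adds 50 days: August 4, 2027 + 50 days = September 23, 2027.
Tolling adds 63 days: September 23, 2027 + 63 days = November 25, 2027.
November 25, 2027 is a Thursday and not a court holiday, so no extension applies.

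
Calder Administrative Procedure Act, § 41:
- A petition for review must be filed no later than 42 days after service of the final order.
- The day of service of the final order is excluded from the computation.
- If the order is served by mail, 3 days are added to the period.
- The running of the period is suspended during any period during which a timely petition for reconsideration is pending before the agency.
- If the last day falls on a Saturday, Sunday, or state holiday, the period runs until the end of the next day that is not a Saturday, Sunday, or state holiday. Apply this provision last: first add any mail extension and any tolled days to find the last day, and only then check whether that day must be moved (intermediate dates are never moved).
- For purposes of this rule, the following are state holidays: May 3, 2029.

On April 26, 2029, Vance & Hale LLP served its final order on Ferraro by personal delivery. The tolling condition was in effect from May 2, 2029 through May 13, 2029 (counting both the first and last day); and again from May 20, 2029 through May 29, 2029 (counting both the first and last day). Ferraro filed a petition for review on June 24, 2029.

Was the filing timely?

Yes

42 days after April 26, 2029 is June 7, 2029.
Service was not by mail, so no mail extension applies.
From May 2, 2029 through May 13, 2029 inclusive is 12 days; tolling adds 12 days: June 7, 2029 + 12 days = June 19, 2029.
From May 20, 2029 through May 29, 2029 inclusive is 10 days; tolling adds 10 days: June 19, 2029 + 10 days = June 29, 2029.
June 29, 2029 is a Friday and not a state holiday, so no extension applies.
The deadline is June 29, 2029; the filing on June 24, 2029 is on or before that date.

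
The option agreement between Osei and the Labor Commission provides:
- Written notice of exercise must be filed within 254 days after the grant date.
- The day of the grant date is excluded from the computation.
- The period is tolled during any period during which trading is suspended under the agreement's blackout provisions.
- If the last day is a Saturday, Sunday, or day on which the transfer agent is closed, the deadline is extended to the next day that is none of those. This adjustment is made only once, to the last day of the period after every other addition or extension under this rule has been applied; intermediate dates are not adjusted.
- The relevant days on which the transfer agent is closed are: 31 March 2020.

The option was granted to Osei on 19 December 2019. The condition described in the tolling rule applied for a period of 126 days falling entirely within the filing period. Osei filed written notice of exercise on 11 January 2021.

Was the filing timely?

No

254 days after 19 December 2019 is August 29, 2020.
Tolling adds 126 days: August 29, 2020 + 126 days = January 2, 2021.
January 2, 2021 is Saturday; January 3, 2021 is Sunday. The next qualifying day is January 4, 2021.
The deadline is January 4, 2021; the filing on January 11, 2021 is after that date.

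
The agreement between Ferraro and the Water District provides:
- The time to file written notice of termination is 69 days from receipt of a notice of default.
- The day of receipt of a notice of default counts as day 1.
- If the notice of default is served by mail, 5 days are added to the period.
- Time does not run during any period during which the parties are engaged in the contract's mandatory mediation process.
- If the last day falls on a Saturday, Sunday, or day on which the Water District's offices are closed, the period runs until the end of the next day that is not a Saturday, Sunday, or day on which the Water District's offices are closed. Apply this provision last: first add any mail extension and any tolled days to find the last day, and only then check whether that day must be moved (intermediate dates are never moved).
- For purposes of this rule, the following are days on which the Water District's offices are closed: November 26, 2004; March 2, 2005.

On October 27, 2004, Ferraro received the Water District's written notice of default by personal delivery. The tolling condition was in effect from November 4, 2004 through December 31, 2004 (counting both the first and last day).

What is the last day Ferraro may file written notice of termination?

March 3, 2005

Counting October 27, 2004 as day 1, day 69 is January 3, 2005.
Service was not by mail, so no mail extension applies.
From November 4, 2004 through December 31, 2004 inclusive is 58 days; tolling adds 58 days: January 3, 2005 + 58 days = March 2, 2005.
March 2, 2005 is a listed holiday. The next qualifying day is March 3, 2005.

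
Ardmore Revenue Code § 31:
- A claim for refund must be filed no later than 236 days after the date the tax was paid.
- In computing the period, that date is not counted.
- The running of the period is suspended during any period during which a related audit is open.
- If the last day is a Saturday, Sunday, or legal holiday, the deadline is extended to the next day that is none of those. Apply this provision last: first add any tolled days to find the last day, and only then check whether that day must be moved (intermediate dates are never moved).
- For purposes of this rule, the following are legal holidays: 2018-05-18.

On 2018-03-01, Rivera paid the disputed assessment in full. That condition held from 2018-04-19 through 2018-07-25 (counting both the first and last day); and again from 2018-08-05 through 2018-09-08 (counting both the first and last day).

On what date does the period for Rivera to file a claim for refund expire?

236 days after 2018-03-01 is October 23, 2018.
From April 19, 2018 through July 25, 2018 inclusive is 98 days; tolling adds 98 days: October 23, 2018 + 98 days = January 29, 2019.
From August 5, 2018 through September 8, 2018 inclusive is 35 days; tolling adds 35 days: January 29, 2019 + 35 days = March 5, 2019.
March 5, 2019 is a Tuesday and not a legal holiday, so no extension applies.

March 5, 2019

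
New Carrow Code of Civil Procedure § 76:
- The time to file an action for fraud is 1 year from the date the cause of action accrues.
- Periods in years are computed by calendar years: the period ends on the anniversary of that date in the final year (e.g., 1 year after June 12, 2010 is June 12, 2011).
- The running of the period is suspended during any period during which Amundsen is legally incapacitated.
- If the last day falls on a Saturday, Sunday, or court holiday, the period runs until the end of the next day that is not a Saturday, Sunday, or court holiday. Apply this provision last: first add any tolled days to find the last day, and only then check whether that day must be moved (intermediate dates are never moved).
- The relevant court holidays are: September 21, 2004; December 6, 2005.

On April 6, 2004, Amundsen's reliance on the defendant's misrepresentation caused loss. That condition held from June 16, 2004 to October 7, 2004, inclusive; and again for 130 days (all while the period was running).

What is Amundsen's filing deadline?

1 year after April 6, 2004 is April 6, 2005.
From June 16, 2004 through October 7, 2004 inclusive is 114 days; tolling adds 114 days: April 6, 2005 + 114 days = July 29, 2005.
Tolling adds 130 days: July 29, 2005 + 130 days = December 6, 2005.
December 6, 2005 is a listed holiday. The next qualifying day is December 7, 2005.

December 7, 2005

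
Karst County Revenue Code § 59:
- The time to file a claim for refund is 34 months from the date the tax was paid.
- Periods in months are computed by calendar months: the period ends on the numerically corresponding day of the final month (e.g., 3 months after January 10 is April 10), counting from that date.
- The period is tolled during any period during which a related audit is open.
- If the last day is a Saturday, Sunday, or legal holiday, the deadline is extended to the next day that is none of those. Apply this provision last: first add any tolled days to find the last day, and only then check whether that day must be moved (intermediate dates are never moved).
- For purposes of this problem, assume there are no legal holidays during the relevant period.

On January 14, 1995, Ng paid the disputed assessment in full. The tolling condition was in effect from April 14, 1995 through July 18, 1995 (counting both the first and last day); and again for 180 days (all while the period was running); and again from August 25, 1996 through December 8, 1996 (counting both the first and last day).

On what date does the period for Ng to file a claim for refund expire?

December 1, 1998

34 months after January 14, 1995 is November 14, 1997.
From April 14, 1995 through July 18, 1995 inclusive is 96 days; tolling adds 96 days: November 14, 1997 + 96 days = February 18, 1998.
Tolling adds 180 days: February 18, 1998 + 180 days = August 17, 1998.
From August 25, 1996 through December 8, 1996 inclusive is 106 days; tolling adds 106 days: August 17, 1998 + 106 days = December 1, 1998.
December 1, 1998 is a Tuesday and not a legal holiday, so no extension applies.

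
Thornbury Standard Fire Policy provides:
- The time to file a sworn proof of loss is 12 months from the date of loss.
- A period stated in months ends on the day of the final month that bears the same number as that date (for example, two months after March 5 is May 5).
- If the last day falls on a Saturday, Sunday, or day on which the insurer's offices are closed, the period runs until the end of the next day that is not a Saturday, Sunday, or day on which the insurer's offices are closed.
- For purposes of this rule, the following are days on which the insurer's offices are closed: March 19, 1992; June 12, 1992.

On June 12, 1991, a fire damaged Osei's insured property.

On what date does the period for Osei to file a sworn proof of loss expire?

June 15, 1992

12 months after June 12, 1991 is June 12, 1992.
June 12, 1992 is a listed holiday; June 13, 1992 is Saturday; June 14, 1992 is Sunday. The next qualifying day is June 15, 1992.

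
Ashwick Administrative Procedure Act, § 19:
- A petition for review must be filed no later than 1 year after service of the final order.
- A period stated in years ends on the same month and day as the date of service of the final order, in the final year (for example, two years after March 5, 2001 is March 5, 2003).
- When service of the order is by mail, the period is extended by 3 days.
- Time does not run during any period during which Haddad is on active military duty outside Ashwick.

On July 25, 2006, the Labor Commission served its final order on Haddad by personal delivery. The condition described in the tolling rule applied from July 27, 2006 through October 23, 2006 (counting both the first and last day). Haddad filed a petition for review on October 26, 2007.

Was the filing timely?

No

1 year after July 25, 2006 is July 25, 2007.
Service was not by mail, so no mail extension applies.
From July 27, 2006 through October 23, 2006 inclusive is 89 days; tolling adds 89 days: July 25, 2007 + 89 days = October 22, 2007.
The deadline is October 22, 2007; the filing on October 26, 2007 is after that date.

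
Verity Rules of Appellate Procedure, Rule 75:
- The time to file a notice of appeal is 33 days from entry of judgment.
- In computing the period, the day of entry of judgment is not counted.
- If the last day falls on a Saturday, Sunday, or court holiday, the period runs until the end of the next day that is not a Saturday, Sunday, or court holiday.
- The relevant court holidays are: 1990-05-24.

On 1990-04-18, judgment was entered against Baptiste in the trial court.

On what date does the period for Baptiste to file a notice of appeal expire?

33 days after 1990-04-18 is May 21, 1990.
May 21, 1990 is a Monday and not a court holiday, so no extension applies.

May 21, 1990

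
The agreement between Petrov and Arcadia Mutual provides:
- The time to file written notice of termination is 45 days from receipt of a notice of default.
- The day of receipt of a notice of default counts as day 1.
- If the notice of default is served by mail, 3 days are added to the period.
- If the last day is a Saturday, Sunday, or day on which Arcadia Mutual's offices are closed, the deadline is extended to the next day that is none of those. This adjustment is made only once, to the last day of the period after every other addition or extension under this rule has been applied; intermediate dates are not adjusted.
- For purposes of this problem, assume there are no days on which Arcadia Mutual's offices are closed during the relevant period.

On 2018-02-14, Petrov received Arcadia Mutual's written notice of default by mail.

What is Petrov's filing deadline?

Counting 2018-02-14 as day 1, day 45 is March 30, 2018.
Service was by mail, adding 3 days: March 30, 2018 + 3 days = April 2, 2018.
April 2, 2018 is a Monday and not a day on which Arcadia Mutual's offices are closed, so no extension applies.

April 2, 2018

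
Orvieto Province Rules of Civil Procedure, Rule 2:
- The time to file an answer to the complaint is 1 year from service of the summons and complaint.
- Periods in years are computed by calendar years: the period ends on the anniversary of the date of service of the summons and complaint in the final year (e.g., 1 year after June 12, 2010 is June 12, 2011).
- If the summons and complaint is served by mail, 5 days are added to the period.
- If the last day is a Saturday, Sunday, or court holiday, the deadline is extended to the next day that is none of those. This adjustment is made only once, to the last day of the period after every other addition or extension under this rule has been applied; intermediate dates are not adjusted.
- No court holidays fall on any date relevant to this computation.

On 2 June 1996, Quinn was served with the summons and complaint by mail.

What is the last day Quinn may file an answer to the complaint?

1 year after 2 June 1996 is June 2, 1997.
Service was by mail, adding 5 days: June 2, 1997 + 5 days = June 7, 1997.
June 7, 1997 is Saturday; June 8, 1997 is Sunday. The next qualifying day is June 9, 1997.

June 9, 1997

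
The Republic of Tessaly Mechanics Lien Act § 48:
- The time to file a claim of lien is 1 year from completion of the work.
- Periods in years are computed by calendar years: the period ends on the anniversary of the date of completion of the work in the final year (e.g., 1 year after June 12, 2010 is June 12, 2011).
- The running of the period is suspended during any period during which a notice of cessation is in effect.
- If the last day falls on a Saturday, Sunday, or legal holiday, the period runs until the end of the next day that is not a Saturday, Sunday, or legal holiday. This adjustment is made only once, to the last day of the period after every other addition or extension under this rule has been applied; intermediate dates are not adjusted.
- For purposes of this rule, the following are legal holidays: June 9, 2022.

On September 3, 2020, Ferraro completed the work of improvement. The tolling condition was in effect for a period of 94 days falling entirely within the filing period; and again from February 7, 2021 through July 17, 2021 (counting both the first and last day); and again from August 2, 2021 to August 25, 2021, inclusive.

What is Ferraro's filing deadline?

June 10, 2022

1 year after September 3, 2020 is September 3, 2021.
Tolling adds 94 days: September 3, 2021 + 94 days = December 6, 2021.
From February 7, 2021 through July 17, 2021 inclusive is 161 days; tolling adds 161 days: December 6, 2021 + 161 days = May 16, 2022.
From August 2, 2021 through August 25, 2021 inclusive is 24 days; tolling adds 24 days: May 16, 2022 + 24 days = June 9, 2022.
June 9, 2022 is a listed holiday. The next qualifying day is June 10, 2022.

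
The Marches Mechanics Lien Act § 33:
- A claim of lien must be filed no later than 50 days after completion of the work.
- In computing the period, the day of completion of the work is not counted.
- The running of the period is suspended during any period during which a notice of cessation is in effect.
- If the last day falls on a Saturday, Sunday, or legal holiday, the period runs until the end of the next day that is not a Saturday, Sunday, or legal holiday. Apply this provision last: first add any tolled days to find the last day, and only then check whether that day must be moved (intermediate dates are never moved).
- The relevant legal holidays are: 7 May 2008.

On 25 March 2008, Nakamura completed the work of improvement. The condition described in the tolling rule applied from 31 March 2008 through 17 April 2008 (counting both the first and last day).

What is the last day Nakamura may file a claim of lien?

50 days after 25 March 2008 is May 14, 2008.
From March 31, 2008 through April 17, 2008 inclusive is 18 days; tolling adds 18 days: May 14, 2008 + 18 days = June 1, 2008.
June 1, 2008 is Sunday. The next qualifying day is June 2, 2008.

June 2, 2008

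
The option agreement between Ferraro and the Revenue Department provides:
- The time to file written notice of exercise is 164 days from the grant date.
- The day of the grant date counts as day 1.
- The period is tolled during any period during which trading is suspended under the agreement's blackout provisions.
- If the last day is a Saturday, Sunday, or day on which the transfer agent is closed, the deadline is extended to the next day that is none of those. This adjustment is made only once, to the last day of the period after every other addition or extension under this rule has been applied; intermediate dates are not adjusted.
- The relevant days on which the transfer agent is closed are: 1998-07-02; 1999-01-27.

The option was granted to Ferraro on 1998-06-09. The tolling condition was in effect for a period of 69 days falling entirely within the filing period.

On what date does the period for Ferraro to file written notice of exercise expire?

January 28, 1999

Counting 1998-06-09 as day 1, day 164 is November 19, 1998.
Tolling adds 69 days: November 19, 1998 + 69 days = January 27, 1999.
January 27, 1999 is a listed holiday. The next qualifying day is January 28, 1999.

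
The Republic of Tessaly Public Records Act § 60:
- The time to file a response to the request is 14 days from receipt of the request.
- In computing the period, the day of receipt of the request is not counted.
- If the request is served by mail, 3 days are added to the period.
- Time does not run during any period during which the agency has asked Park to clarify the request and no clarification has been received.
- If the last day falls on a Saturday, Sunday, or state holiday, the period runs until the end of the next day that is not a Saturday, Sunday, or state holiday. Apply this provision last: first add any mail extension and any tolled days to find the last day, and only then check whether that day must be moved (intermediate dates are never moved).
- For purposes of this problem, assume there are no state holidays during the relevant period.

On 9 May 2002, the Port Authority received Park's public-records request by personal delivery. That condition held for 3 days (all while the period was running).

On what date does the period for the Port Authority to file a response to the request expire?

14 days after 9 May 2002 is May 23, 2002.
Service was not by mail, so no mail extension applies.
Tolling adds 3 days: May 23, 2002 + 3 days = May 26, 2002.
May 26, 2002 is Sunday. The next qualifying day is May 27, 2002.

May 27, 2002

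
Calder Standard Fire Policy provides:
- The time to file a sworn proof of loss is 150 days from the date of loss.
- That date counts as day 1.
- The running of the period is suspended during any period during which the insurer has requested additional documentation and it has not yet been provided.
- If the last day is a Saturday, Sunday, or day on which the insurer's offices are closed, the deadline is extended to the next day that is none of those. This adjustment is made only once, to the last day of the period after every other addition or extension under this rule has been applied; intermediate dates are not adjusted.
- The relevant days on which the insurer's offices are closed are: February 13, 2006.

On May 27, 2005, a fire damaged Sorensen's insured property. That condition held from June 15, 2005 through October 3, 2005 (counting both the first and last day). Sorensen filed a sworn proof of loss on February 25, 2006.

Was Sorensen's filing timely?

No

Counting May 27, 2005 as day 1, day 150 is October 23, 2005.
From June 15, 2005 through October 3, 2005 inclusive is 111 days; tolling adds 111 days: October 23, 2005 + 111 days = February 11, 2006.
February 11, 2006 is Saturday; February 12, 2006 is Sunday; February 13, 2006 is a listed holiday. The next qualifying day is February 14, 2006.
The deadline is February 14, 2006; the filing on February 25, 2006 is after that date.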